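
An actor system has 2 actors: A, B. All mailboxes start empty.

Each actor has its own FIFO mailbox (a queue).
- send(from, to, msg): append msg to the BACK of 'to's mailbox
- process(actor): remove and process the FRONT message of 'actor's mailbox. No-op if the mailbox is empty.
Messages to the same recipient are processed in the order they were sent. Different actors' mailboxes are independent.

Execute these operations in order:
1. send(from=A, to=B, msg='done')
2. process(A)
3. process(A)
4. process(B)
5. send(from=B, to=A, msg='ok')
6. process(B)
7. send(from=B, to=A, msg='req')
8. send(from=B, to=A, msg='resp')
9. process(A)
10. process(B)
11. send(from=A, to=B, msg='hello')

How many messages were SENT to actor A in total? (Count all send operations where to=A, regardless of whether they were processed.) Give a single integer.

Answer: 3

Derivation:
After 1 (send(from=A, to=B, msg='done')): A:[] B:[done]
After 2 (process(A)): A:[] B:[done]
After 3 (process(A)): A:[] B:[done]
After 4 (process(B)): A:[] B:[]
After 5 (send(from=B, to=A, msg='ok')): A:[ok] B:[]
After 6 (process(B)): A:[ok] B:[]
After 7 (send(from=B, to=A, msg='req')): A:[ok,req] B:[]
After 8 (send(from=B, to=A, msg='resp')): A:[ok,req,resp] B:[]
After 9 (process(A)): A:[req,resp] B:[]
After 10 (process(B)): A:[req,resp] B:[]
After 11 (send(from=A, to=B, msg='hello')): A:[req,resp] B:[hello]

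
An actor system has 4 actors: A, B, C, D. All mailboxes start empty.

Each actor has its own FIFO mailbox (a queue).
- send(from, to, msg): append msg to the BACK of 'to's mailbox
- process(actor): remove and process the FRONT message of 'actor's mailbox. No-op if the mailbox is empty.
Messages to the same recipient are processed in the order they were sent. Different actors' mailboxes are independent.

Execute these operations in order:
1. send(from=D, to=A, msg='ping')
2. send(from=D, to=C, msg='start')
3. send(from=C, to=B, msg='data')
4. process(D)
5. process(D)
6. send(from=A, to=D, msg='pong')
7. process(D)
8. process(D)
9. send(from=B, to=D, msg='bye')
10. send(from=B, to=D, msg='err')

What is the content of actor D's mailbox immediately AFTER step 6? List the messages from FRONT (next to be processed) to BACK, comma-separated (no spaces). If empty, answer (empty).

After 1 (send(from=D, to=A, msg='ping')): A:[ping] B:[] C:[] D:[]
After 2 (send(from=D, to=C, msg='start')): A:[ping] B:[] C:[start] D:[]
After 3 (send(from=C, to=B, msg='data')): A:[ping] B:[data] C:[start] D:[]
After 4 (process(D)): A:[ping] B:[data] C:[start] D:[]
After 5 (process(D)): A:[ping] B:[data] C:[start] D:[]
After 6 (send(from=A, to=D, msg='pong')): A:[ping] B:[data] C:[start] D:[pong]

pong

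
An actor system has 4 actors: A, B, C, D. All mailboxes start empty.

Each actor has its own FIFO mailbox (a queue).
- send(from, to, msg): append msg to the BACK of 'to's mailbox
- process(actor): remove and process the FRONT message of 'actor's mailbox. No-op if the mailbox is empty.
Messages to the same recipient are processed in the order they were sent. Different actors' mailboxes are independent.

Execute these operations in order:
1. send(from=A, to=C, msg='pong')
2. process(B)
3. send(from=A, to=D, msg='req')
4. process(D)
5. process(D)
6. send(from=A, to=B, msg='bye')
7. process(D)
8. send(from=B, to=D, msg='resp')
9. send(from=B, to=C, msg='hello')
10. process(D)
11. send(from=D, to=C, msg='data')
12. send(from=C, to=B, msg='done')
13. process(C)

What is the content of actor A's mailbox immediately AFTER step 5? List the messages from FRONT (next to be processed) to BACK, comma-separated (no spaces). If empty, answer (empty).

After 1 (send(from=A, to=C, msg='pong')): A:[] B:[] C:[pong] D:[]
After 2 (process(B)): A:[] B:[] C:[pong] D:[]
After 3 (send(from=A, to=D, msg='req')): A:[] B:[] C:[pong] D:[req]
After 4 (process(D)): A:[] B:[] C:[pong] D:[]
After 5 (process(D)): A:[] B:[] C:[pong] D:[]

(empty)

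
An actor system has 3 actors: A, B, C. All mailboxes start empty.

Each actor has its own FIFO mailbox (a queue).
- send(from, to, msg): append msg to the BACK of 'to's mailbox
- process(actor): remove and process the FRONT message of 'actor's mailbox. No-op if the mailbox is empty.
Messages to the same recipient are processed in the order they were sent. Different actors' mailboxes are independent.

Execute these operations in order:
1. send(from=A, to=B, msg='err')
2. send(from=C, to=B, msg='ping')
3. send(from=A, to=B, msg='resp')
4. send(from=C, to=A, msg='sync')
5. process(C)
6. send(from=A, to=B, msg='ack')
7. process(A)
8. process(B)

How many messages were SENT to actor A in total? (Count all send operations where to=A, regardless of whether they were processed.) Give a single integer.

Answer: 1

Derivation:
After 1 (send(from=A, to=B, msg='err')): A:[] B:[err] C:[]
After 2 (send(from=C, to=B, msg='ping')): A:[] B:[err,ping] C:[]
After 3 (send(from=A, to=B, msg='resp')): A:[] B:[err,ping,resp] C:[]
After 4 (send(from=C, to=A, msg='sync')): A:[sync] B:[err,ping,resp] C:[]
After 5 (process(C)): A:[sync] B:[err,ping,resp] C:[]
After 6 (send(from=A, to=B, msg='ack')): A:[sync] B:[err,ping,resp,ack] C:[]
After 7 (process(A)): A:[] B:[err,ping,resp,ack] C:[]
After 8 (process(B)): A:[] B:[ping,resp,ack] C:[]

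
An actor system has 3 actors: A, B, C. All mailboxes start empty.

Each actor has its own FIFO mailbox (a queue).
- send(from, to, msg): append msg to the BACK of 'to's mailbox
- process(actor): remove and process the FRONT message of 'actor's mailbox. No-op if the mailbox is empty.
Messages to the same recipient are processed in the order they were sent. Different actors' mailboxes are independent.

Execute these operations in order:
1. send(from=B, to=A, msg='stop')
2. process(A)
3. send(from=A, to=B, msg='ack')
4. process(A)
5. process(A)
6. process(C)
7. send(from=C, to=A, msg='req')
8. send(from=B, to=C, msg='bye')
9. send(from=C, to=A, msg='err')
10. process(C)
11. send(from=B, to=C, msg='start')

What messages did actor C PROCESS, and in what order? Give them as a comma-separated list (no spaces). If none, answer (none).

Answer: bye

Derivation:
After 1 (send(from=B, to=A, msg='stop')): A:[stop] B:[] C:[]
After 2 (process(A)): A:[] B:[] C:[]
After 3 (send(from=A, to=B, msg='ack')): A:[] B:[ack] C:[]
After 4 (process(A)): A:[] B:[ack] C:[]
After 5 (process(A)): A:[] B:[ack] C:[]
After 6 (process(C)): A:[] B:[ack] C:[]
After 7 (send(from=C, to=A, msg='req')): A:[req] B:[ack] C:[]
After 8 (send(from=B, to=C, msg='bye')): A:[req] B:[ack] C:[bye]
After 9 (send(from=C, to=A, msg='err')): A:[req,err] B:[ack] C:[bye]
After 10 (process(C)): A:[req,err] B:[ack] C:[]
After 11 (send(from=B, to=C, msg='start')): A:[req,err] B:[ack] C:[start]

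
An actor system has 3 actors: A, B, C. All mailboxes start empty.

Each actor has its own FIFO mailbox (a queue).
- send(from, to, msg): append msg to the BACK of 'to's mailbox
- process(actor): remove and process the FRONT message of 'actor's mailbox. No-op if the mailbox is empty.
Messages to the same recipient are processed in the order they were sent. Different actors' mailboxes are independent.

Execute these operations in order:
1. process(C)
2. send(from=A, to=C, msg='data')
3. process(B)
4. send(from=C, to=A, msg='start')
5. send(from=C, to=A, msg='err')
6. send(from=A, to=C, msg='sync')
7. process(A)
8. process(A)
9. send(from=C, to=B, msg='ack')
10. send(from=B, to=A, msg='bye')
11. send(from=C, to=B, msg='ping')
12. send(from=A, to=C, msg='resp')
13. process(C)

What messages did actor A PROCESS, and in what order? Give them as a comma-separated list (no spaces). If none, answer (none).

Answer: start,err

Derivation:
After 1 (process(C)): A:[] B:[] C:[]
After 2 (send(from=A, to=C, msg='data')): A:[] B:[] C:[data]
After 3 (process(B)): A:[] B:[] C:[data]
After 4 (send(from=C, to=A, msg='start')): A:[start] B:[] C:[data]
After 5 (send(from=C, to=A, msg='err')): A:[start,err] B:[] C:[data]
After 6 (send(from=A, to=C, msg='sync')): A:[start,err] B:[] C:[data,sync]
After 7 (process(A)): A:[err] B:[] C:[data,sync]
After 8 (process(A)): A:[] B:[] C:[data,sync]
After 9 (send(from=C, to=B, msg='ack')): A:[] B:[ack] C:[data,sync]
After 10 (send(from=B, to=A, msg='bye')): A:[bye] B:[ack] C:[data,sync]
After 11 (send(from=C, to=B, msg='ping')): A:[bye] B:[ack,ping] C:[data,sync]
After 12 (send(from=A, to=C, msg='resp')): A:[bye] B:[ack,ping] C:[data,sync,resp]
After 13 (process(C)): A:[bye] B:[ack,ping] C:[sync,resp]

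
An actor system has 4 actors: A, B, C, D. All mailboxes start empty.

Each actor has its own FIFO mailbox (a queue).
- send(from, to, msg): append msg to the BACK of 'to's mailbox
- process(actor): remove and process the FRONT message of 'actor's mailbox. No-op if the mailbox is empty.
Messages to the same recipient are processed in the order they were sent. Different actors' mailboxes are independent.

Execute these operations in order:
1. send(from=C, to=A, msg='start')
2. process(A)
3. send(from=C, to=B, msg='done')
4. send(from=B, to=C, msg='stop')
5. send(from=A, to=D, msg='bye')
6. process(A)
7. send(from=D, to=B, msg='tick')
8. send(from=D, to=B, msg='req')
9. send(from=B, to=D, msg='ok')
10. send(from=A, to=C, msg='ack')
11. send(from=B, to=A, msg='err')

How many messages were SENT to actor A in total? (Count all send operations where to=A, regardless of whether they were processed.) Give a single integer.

After 1 (send(from=C, to=A, msg='start')): A:[start] B:[] C:[] D:[]
After 2 (process(A)): A:[] B:[] C:[] D:[]
After 3 (send(from=C, to=B, msg='done')): A:[] B:[done] C:[] D:[]
After 4 (send(from=B, to=C, msg='stop')): A:[] B:[done] C:[stop] D:[]
After 5 (send(from=A, to=D, msg='bye')): A:[] B:[done] C:[stop] D:[bye]
After 6 (process(A)): A:[] B:[done] C:[stop] D:[bye]
After 7 (send(from=D, to=B, msg='tick')): A:[] B:[done,tick] C:[stop] D:[bye]
After 8 (send(from=D, to=B, msg='req')): A:[] B:[done,tick,req] C:[stop] D:[bye]
After 9 (send(from=B, to=D, msg='ok')): A:[] B:[done,tick,req] C:[stop] D:[bye,ok]
After 10 (send(from=A, to=C, msg='ack')): A:[] B:[done,tick,req] C:[stop,ack] D:[bye,ok]
After 11 (send(from=B, to=A, msg='err')): A:[err] B:[done,tick,req] C:[stop,ack] D:[bye,ok]

Answer: 2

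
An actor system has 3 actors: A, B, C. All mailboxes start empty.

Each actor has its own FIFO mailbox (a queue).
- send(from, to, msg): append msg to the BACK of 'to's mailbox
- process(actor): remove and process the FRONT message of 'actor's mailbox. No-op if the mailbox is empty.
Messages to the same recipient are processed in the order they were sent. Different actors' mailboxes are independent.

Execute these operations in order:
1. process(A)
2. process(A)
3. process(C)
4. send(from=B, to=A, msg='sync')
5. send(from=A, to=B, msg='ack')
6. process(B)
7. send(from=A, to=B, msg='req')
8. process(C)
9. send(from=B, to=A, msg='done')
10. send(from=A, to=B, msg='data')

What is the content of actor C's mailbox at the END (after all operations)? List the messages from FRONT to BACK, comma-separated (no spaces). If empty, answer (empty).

After 1 (process(A)): A:[] B:[] C:[]
After 2 (process(A)): A:[] B:[] C:[]
After 3 (process(C)): A:[] B:[] C:[]
After 4 (send(from=B, to=A, msg='sync')): A:[sync] B:[] C:[]
After 5 (send(from=A, to=B, msg='ack')): A:[sync] B:[ack] C:[]
After 6 (process(B)): A:[sync] B:[] C:[]
After 7 (send(from=A, to=B, msg='req')): A:[sync] B:[req] C:[]
After 8 (process(C)): A:[sync] B:[req] C:[]
After 9 (send(from=B, to=A, msg='done')): A:[sync,done] B:[req] C:[]
After 10 (send(from=A, to=B, msg='data')): A:[sync,done] B:[req,data] C:[]

Answer: (empty)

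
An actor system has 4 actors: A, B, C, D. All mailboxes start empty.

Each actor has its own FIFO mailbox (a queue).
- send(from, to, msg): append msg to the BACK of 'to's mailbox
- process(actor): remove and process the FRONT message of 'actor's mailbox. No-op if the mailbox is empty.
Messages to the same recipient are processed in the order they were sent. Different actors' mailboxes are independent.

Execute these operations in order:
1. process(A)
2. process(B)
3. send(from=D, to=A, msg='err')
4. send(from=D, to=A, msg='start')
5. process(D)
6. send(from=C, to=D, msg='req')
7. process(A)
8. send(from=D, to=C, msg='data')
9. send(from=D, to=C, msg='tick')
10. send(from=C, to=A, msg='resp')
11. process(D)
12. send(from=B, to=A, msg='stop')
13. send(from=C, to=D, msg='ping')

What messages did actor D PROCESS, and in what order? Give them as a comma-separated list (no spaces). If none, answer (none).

After 1 (process(A)): A:[] B:[] C:[] D:[]
After 2 (process(B)): A:[] B:[] C:[] D:[]
After 3 (send(from=D, to=A, msg='err')): A:[err] B:[] C:[] D:[]
After 4 (send(from=D, to=A, msg='start')): A:[err,start] B:[] C:[] D:[]
After 5 (process(D)): A:[err,start] B:[] C:[] D:[]
After 6 (send(from=C, to=D, msg='req')): A:[err,start] B:[] C:[] D:[req]
After 7 (process(A)): A:[start] B:[] C:[] D:[req]
After 8 (send(from=D, to=C, msg='data')): A:[start] B:[] C:[data] D:[req]
After 9 (send(from=D, to=C, msg='tick')): A:[start] B:[] C:[data,tick] D:[req]
After 10 (send(from=C, to=A, msg='resp')): A:[start,resp] B:[] C:[data,tick] D:[req]
After 11 (process(D)): A:[start,resp] B:[] C:[data,tick] D:[]
After 12 (send(from=B, to=A, msg='stop')): A:[start,resp,stop] B:[] C:[data,tick] D:[]
After 13 (send(from=C, to=D, msg='ping')): A:[start,resp,stop] B:[] C:[data,tick] D:[ping]

Answer: req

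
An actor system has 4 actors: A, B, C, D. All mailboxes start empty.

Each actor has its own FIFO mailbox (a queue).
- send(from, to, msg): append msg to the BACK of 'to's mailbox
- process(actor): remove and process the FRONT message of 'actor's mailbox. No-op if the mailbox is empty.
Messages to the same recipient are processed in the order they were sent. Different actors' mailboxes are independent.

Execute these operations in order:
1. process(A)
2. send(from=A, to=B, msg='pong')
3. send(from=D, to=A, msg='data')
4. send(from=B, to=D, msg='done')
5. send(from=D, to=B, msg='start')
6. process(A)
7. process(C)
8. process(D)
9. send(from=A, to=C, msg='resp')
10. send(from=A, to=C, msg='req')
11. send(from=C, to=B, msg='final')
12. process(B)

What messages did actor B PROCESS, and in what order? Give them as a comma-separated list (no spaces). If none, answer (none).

Answer: pong

Derivation:
After 1 (process(A)): A:[] B:[] C:[] D:[]
After 2 (send(from=A, to=B, msg='pong')): A:[] B:[pong] C:[] D:[]
After 3 (send(from=D, to=A, msg='data')): A:[data] B:[pong] C:[] D:[]
After 4 (send(from=B, to=D, msg='done')): A:[data] B:[pong] C:[] D:[done]
After 5 (send(from=D, to=B, msg='start')): A:[data] B:[pong,start] C:[] D:[done]
After 6 (process(A)): A:[] B:[pong,start] C:[] D:[done]
After 7 (process(C)): A:[] B:[pong,start] C:[] D:[done]
After 8 (process(D)): A:[] B:[pong,start] C:[] D:[]
After 9 (send(from=A, to=C, msg='resp')): A:[] B:[pong,start] C:[resp] D:[]
After 10 (send(from=A, to=C, msg='req')): A:[] B:[pong,start] C:[resp,req] D:[]
After 11 (send(from=C, to=B, msg='final')): A:[] B:[pong,start,final] C:[resp,req] D:[]
After 12 (process(B)): A:[] B:[start,final] C:[resp,req] D:[]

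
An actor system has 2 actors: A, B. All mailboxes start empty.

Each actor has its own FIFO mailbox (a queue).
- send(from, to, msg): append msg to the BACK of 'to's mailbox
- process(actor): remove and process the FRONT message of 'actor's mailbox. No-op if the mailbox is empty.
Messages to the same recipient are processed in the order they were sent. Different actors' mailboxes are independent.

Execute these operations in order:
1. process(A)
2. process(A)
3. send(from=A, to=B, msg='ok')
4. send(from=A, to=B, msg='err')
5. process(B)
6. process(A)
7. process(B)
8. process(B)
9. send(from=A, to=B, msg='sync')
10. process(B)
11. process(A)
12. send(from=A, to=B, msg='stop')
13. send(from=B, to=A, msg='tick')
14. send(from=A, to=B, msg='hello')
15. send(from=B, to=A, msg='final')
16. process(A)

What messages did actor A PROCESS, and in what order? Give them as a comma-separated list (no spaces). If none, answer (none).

After 1 (process(A)): A:[] B:[]
After 2 (process(A)): A:[] B:[]
After 3 (send(from=A, to=B, msg='ok')): A:[] B:[ok]
After 4 (send(from=A, to=B, msg='err')): A:[] B:[ok,err]
After 5 (process(B)): A:[] B:[err]
After 6 (process(A)): A:[] B:[err]
After 7 (process(B)): A:[] B:[]
After 8 (process(B)): A:[] B:[]
After 9 (send(from=A, to=B, msg='sync')): A:[] B:[sync]
After 10 (process(B)): A:[] B:[]
After 11 (process(A)): A:[] B:[]
After 12 (send(from=A, to=B, msg='stop')): A:[] B:[stop]
After 13 (send(from=B, to=A, msg='tick')): A:[tick] B:[stop]
After 14 (send(from=A, to=B, msg='hello')): A:[tick] B:[stop,hello]
After 15 (send(from=B, to=A, msg='final')): A:[tick,final] B:[stop,hello]
After 16 (process(A)): A:[final] B:[stop,hello]

Answer: tick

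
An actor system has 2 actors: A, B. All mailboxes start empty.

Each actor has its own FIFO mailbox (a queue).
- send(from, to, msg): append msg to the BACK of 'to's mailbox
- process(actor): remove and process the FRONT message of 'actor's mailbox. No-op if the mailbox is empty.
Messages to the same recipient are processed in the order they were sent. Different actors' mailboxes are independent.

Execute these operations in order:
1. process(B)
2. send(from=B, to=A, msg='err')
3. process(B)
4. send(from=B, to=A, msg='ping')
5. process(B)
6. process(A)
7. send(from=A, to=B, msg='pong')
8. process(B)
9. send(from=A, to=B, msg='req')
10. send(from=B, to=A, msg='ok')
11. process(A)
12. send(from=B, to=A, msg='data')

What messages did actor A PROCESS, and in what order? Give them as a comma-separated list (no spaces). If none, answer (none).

After 1 (process(B)): A:[] B:[]
After 2 (send(from=B, to=A, msg='err')): A:[err] B:[]
After 3 (process(B)): A:[err] B:[]
After 4 (send(from=B, to=A, msg='ping')): A:[err,ping] B:[]
After 5 (process(B)): A:[err,ping] B:[]
After 6 (process(A)): A:[ping] B:[]
After 7 (send(from=A, to=B, msg='pong')): A:[ping] B:[pong]
After 8 (process(B)): A:[ping] B:[]
After 9 (send(from=A, to=B, msg='req')): A:[ping] B:[req]
After 10 (send(from=B, to=A, msg='ok')): A:[ping,ok] B:[req]
After 11 (process(A)): A:[ok] B:[req]
After 12 (send(from=B, to=A, msg='data')): A:[ok,data] B:[req]

Answer: err,ping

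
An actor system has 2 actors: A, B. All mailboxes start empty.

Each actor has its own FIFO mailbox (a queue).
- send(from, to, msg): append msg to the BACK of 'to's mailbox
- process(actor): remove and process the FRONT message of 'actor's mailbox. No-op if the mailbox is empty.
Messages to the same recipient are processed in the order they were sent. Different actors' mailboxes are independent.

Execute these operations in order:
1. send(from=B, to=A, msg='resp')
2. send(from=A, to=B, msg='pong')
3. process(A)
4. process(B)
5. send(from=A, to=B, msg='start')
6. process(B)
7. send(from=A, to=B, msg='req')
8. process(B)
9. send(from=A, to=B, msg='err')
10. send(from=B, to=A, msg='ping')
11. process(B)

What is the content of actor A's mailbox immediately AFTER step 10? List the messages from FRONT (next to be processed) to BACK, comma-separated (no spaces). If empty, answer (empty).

After 1 (send(from=B, to=A, msg='resp')): A:[resp] B:[]
After 2 (send(from=A, to=B, msg='pong')): A:[resp] B:[pong]
After 3 (process(A)): A:[] B:[pong]
After 4 (process(B)): A:[] B:[]
After 5 (send(from=A, to=B, msg='start')): A:[] B:[start]
After 6 (process(B)): A:[] B:[]
After 7 (send(from=A, to=B, msg='req')): A:[] B:[req]
After 8 (process(B)): A:[] B:[]
After 9 (send(from=A, to=B, msg='err')): A:[] B:[err]
After 10 (send(from=B, to=A, msg='ping')): A:[ping] B:[err]

ping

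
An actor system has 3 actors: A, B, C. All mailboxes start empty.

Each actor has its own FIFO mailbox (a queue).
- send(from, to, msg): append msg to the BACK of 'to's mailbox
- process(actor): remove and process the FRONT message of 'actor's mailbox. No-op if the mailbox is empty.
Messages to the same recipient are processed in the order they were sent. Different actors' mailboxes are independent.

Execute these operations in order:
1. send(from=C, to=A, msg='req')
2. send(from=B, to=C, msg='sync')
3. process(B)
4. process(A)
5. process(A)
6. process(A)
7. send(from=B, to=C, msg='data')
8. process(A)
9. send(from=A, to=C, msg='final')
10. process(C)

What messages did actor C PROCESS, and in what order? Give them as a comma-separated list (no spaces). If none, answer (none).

Answer: sync

Derivation:
After 1 (send(from=C, to=A, msg='req')): A:[req] B:[] C:[]
After 2 (send(from=B, to=C, msg='sync')): A:[req] B:[] C:[sync]
After 3 (process(B)): A:[req] B:[] C:[sync]
After 4 (process(A)): A:[] B:[] C:[sync]
After 5 (process(A)): A:[] B:[] C:[sync]
After 6 (process(A)): A:[] B:[] C:[sync]
After 7 (send(from=B, to=C, msg='data')): A:[] B:[] C:[sync,data]
After 8 (process(A)): A:[] B:[] C:[sync,data]
After 9 (send(from=A, to=C, msg='final')): A:[] B:[] C:[sync,data,final]
After 10 (process(C)): A:[] B:[] C:[data,final]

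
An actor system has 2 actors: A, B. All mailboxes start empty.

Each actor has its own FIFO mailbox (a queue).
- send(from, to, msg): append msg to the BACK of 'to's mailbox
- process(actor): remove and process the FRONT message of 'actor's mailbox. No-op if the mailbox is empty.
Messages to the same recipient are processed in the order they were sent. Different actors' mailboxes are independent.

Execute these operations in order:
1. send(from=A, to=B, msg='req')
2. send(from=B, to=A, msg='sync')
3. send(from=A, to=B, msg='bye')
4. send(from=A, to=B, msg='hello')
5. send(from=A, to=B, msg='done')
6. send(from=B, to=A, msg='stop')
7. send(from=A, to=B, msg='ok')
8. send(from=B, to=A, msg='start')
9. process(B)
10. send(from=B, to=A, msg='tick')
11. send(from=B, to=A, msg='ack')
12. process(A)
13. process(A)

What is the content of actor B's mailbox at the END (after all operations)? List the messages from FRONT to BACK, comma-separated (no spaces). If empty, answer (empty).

After 1 (send(from=A, to=B, msg='req')): A:[] B:[req]
After 2 (send(from=B, to=A, msg='sync')): A:[sync] B:[req]
After 3 (send(from=A, to=B, msg='bye')): A:[sync] B:[req,bye]
After 4 (send(from=A, to=B, msg='hello')): A:[sync] B:[req,bye,hello]
After 5 (send(from=A, to=B, msg='done')): A:[sync] B:[req,bye,hello,done]
After 6 (send(from=B, to=A, msg='stop')): A:[sync,stop] B:[req,bye,hello,done]
After 7 (send(from=A, to=B, msg='ok')): A:[sync,stop] B:[req,bye,hello,done,ok]
After 8 (send(from=B, to=A, msg='start')): A:[sync,stop,start] B:[req,bye,hello,done,ok]
After 9 (process(B)): A:[sync,stop,start] B:[bye,hello,done,ok]
After 10 (send(from=B, to=A, msg='tick')): A:[sync,stop,start,tick] B:[bye,hello,done,ok]
After 11 (send(from=B, to=A, msg='ack')): A:[sync,stop,start,tick,ack] B:[bye,hello,done,ok]
After 12 (process(A)): A:[stop,start,tick,ack] B:[bye,hello,done,ok]
After 13 (process(A)): A:[start,tick,ack] B:[bye,hello,done,ok]

Answer: bye,hello,done,ok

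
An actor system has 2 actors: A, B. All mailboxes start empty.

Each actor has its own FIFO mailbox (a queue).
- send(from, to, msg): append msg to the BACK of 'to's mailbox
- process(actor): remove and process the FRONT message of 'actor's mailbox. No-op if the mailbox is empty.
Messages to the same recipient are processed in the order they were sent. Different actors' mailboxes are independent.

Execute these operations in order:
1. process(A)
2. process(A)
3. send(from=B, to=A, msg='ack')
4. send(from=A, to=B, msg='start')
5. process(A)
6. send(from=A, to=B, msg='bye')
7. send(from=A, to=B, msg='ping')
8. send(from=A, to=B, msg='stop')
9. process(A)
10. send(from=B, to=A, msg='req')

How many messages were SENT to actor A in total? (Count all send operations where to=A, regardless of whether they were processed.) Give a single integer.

After 1 (process(A)): A:[] B:[]
After 2 (process(A)): A:[] B:[]
After 3 (send(from=B, to=A, msg='ack')): A:[ack] B:[]
After 4 (send(from=A, to=B, msg='start')): A:[ack] B:[start]
After 5 (process(A)): A:[] B:[start]
After 6 (send(from=A, to=B, msg='bye')): A:[] B:[start,bye]
After 7 (send(from=A, to=B, msg='ping')): A:[] B:[start,bye,ping]
After 8 (send(from=A, to=B, msg='stop')): A:[] B:[start,bye,ping,stop]
After 9 (process(A)): A:[] B:[start,bye,ping,stop]
After 10 (send(from=B, to=A, msg='req')): A:[req] B:[start,bye,ping,stop]

Answer: 2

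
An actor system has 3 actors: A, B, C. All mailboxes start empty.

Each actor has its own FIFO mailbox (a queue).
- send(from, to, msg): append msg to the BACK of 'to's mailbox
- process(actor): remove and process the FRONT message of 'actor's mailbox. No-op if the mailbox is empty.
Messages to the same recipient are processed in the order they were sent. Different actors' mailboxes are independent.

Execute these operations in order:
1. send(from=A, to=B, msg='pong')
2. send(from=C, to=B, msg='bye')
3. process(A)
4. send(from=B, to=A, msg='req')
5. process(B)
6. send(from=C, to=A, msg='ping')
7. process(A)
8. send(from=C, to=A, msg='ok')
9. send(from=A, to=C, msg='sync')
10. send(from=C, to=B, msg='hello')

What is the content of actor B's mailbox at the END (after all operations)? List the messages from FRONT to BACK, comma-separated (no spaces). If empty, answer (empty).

Answer: bye,hello

Derivation:
After 1 (send(from=A, to=B, msg='pong')): A:[] B:[pong] C:[]
After 2 (send(from=C, to=B, msg='bye')): A:[] B:[pong,bye] C:[]
After 3 (process(A)): A:[] B:[pong,bye] C:[]
After 4 (send(from=B, to=A, msg='req')): A:[req] B:[pong,bye] C:[]
After 5 (process(B)): A:[req] B:[bye] C:[]
After 6 (send(from=C, to=A, msg='ping')): A:[req,ping] B:[bye] C:[]
After 7 (process(A)): A:[ping] B:[bye] C:[]
After 8 (send(from=C, to=A, msg='ok')): A:[ping,ok] B:[bye] C:[]
After 9 (send(from=A, to=C, msg='sync')): A:[ping,ok] B:[bye] C:[sync]
After 10 (send(from=C, to=B, msg='hello')): A:[ping,ok] B:[bye,hello] C:[sync]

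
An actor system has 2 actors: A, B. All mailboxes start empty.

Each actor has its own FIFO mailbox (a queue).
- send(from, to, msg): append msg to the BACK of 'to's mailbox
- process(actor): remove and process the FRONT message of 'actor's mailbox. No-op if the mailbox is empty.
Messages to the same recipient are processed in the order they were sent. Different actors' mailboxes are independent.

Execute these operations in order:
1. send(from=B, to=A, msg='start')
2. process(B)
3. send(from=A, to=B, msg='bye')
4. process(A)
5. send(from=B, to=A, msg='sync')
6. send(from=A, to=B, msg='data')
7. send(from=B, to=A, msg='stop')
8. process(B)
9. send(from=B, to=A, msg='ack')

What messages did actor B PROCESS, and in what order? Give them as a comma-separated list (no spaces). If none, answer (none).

After 1 (send(from=B, to=A, msg='start')): A:[start] B:[]
After 2 (process(B)): A:[start] B:[]
After 3 (send(from=A, to=B, msg='bye')): A:[start] B:[bye]
After 4 (process(A)): A:[] B:[bye]
After 5 (send(from=B, to=A, msg='sync')): A:[sync] B:[bye]
After 6 (send(from=A, to=B, msg='data')): A:[sync] B:[bye,data]
After 7 (send(from=B, to=A, msg='stop')): A:[sync,stop] B:[bye,data]
After 8 (process(B)): A:[sync,stop] B:[data]
After 9 (send(from=B, to=A, msg='ack')): A:[sync,stop,ack] B:[data]

Answer: bye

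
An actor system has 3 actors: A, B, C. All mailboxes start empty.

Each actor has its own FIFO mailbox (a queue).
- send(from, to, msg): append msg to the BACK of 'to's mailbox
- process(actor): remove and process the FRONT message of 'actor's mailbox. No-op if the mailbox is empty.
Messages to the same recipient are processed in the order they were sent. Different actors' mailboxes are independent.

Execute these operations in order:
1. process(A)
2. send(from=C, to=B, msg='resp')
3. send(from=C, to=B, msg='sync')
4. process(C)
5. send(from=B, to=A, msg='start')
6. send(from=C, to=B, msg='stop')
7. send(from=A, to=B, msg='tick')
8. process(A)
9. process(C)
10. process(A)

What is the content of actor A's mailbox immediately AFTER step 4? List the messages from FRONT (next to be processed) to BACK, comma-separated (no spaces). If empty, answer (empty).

After 1 (process(A)): A:[] B:[] C:[]
After 2 (send(from=C, to=B, msg='resp')): A:[] B:[resp] C:[]
After 3 (send(from=C, to=B, msg='sync')): A:[] B:[resp,sync] C:[]
After 4 (process(C)): A:[] B:[resp,sync] C:[]

(empty)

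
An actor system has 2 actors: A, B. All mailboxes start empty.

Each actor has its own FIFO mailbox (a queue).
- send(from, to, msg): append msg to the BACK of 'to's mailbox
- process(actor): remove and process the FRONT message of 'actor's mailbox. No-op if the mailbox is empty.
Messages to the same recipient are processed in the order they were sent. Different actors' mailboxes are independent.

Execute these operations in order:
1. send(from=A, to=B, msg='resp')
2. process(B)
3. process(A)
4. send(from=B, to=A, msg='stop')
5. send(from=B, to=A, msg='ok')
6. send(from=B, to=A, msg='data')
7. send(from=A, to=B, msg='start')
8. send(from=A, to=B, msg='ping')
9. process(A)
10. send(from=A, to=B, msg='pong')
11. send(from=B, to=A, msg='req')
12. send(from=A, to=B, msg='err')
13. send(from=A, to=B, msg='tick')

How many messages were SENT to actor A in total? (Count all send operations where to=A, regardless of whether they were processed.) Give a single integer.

Answer: 4

Derivation:
After 1 (send(from=A, to=B, msg='resp')): A:[] B:[resp]
After 2 (process(B)): A:[] B:[]
After 3 (process(A)): A:[] B:[]
After 4 (send(from=B, to=A, msg='stop')): A:[stop] B:[]
After 5 (send(from=B, to=A, msg='ok')): A:[stop,ok] B:[]
After 6 (send(from=B, to=A, msg='data')): A:[stop,ok,data] B:[]
After 7 (send(from=A, to=B, msg='start')): A:[stop,ok,data] B:[start]
After 8 (send(from=A, to=B, msg='ping')): A:[stop,ok,data] B:[start,ping]
After 9 (process(A)): A:[ok,data] B:[start,ping]
After 10 (send(from=A, to=B, msg='pong')): A:[ok,data] B:[start,ping,pong]
After 11 (send(from=B, to=A, msg='req')): A:[ok,data,req] B:[start,ping,pong]
After 12 (send(from=A, to=B, msg='err')): A:[ok,data,req] B:[start,ping,pong,err]
After 13 (send(from=A, to=B, msg='tick')): A:[ok,data,req] B:[start,ping,pong,err,tick]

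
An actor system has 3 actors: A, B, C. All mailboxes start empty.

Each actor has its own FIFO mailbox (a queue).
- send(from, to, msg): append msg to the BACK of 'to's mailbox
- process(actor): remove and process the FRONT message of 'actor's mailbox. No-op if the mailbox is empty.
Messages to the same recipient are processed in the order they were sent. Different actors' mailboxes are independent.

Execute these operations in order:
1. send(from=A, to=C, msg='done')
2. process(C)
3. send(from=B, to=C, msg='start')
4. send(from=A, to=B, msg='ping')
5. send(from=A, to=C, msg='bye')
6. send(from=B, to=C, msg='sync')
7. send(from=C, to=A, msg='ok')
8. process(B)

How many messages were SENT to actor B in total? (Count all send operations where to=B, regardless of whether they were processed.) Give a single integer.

After 1 (send(from=A, to=C, msg='done')): A:[] B:[] C:[done]
After 2 (process(C)): A:[] B:[] C:[]
After 3 (send(from=B, to=C, msg='start')): A:[] B:[] C:[start]
After 4 (send(from=A, to=B, msg='ping')): A:[] B:[ping] C:[start]
After 5 (send(from=A, to=C, msg='bye')): A:[] B:[ping] C:[start,bye]
After 6 (send(from=B, to=C, msg='sync')): A:[] B:[ping] C:[start,bye,sync]
After 7 (send(from=C, to=A, msg='ok')): A:[ok] B:[ping] C:[start,bye,sync]
After 8 (process(B)): A:[ok] B:[] C:[start,bye,sync]

Answer: 1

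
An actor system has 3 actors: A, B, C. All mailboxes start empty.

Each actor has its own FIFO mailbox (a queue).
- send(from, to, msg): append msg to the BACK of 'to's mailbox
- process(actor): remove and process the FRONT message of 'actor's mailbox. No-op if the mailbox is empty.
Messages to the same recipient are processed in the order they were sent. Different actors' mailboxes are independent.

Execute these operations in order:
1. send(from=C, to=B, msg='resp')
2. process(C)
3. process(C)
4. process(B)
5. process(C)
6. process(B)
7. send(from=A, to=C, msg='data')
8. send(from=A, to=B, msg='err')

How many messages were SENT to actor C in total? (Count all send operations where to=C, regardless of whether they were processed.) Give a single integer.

Answer: 1

Derivation:
After 1 (send(from=C, to=B, msg='resp')): A:[] B:[resp] C:[]
After 2 (process(C)): A:[] B:[resp] C:[]
After 3 (process(C)): A:[] B:[resp] C:[]
After 4 (process(B)): A:[] B:[] C:[]
After 5 (process(C)): A:[] B:[] C:[]
After 6 (process(B)): A:[] B:[] C:[]
After 7 (send(from=A, to=C, msg='data')): A:[] B:[] C:[data]
After 8 (send(from=A, to=B, msg='err')): A:[] B:[err] C:[data]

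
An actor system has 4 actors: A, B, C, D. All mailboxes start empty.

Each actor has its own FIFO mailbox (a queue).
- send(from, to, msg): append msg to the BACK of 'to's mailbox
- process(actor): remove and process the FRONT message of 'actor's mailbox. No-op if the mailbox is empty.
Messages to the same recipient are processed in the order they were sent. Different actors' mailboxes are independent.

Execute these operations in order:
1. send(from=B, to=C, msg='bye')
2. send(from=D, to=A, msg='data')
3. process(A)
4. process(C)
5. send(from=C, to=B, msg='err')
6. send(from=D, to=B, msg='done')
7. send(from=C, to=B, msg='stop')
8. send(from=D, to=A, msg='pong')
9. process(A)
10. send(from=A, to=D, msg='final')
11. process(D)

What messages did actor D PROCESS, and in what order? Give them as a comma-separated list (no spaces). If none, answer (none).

Answer: final

Derivation:
After 1 (send(from=B, to=C, msg='bye')): A:[] B:[] C:[bye] D:[]
After 2 (send(from=D, to=A, msg='data')): A:[data] B:[] C:[bye] D:[]
After 3 (process(A)): A:[] B:[] C:[bye] D:[]
After 4 (process(C)): A:[] B:[] C:[] D:[]
After 5 (send(from=C, to=B, msg='err')): A:[] B:[err] C:[] D:[]
After 6 (send(from=D, to=B, msg='done')): A:[] B:[err,done] C:[] D:[]
After 7 (send(from=C, to=B, msg='stop')): A:[] B:[err,done,stop] C:[] D:[]
After 8 (send(from=D, to=A, msg='pong')): A:[pong] B:[err,done,stop] C:[] D:[]
After 9 (process(A)): A:[] B:[err,done,stop] C:[] D:[]
After 10 (send(from=A, to=D, msg='final')): A:[] B:[err,done,stop] C:[] D:[final]
After 11 (process(D)): A:[] B:[err,done,stop] C:[] D:[]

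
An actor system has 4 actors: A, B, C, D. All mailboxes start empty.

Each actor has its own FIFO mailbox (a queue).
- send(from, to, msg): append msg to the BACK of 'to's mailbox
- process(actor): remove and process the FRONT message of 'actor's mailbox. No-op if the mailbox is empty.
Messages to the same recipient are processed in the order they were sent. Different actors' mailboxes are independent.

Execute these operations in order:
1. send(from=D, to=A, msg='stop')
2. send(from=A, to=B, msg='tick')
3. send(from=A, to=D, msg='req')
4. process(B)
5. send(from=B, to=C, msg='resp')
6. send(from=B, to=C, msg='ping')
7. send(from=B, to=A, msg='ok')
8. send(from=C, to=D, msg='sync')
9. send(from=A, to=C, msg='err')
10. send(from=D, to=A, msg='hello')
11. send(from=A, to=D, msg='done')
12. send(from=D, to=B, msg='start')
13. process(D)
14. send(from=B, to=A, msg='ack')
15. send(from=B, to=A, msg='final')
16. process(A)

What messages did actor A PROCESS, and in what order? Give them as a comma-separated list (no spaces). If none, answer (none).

Answer: stop

Derivation:
After 1 (send(from=D, to=A, msg='stop')): A:[stop] B:[] C:[] D:[]
After 2 (send(from=A, to=B, msg='tick')): A:[stop] B:[tick] C:[] D:[]
After 3 (send(from=A, to=D, msg='req')): A:[stop] B:[tick] C:[] D:[req]
After 4 (process(B)): A:[stop] B:[] C:[] D:[req]
After 5 (send(from=B, to=C, msg='resp')): A:[stop] B:[] C:[resp] D:[req]
After 6 (send(from=B, to=C, msg='ping')): A:[stop] B:[] C:[resp,ping] D:[req]
After 7 (send(from=B, to=A, msg='ok')): A:[stop,ok] B:[] C:[resp,ping] D:[req]
After 8 (send(from=C, to=D, msg='sync')): A:[stop,ok] B:[] C:[resp,ping] D:[req,sync]
After 9 (send(from=A, to=C, msg='err')): A:[stop,ok] B:[] C:[resp,ping,err] D:[req,sync]
After 10 (send(from=D, to=A, msg='hello')): A:[stop,ok,hello] B:[] C:[resp,ping,err] D:[req,sync]
After 11 (send(from=A, to=D, msg='done')): A:[stop,ok,hello] B:[] C:[resp,ping,err] D:[req,sync,done]
After 12 (send(from=D, to=B, msg='start')): A:[stop,ok,hello] B:[start] C:[resp,ping,err] D:[req,sync,done]
After 13 (process(D)): A:[stop,ok,hello] B:[start] C:[resp,ping,err] D:[sync,done]
After 14 (send(from=B, to=A, msg='ack')): A:[stop,ok,hello,ack] B:[start] C:[resp,ping,err] D:[sync,done]
After 15 (send(from=B, to=A, msg='final')): A:[stop,ok,hello,ack,final] B:[start] C:[resp,ping,err] D:[sync,done]
After 16 (process(A)): A:[ok,hello,ack,final] B:[start] C:[resp,ping,err] D:[sync,done]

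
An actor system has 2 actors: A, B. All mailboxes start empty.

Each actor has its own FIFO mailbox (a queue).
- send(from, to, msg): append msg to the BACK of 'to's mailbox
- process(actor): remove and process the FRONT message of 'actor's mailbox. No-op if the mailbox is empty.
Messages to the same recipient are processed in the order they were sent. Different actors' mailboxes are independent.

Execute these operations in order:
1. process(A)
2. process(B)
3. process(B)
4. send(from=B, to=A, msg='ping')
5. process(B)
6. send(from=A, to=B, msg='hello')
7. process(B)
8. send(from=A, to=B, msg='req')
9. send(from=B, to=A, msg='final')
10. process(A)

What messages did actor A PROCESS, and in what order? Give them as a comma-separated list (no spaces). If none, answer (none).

Answer: ping

Derivation:
After 1 (process(A)): A:[] B:[]
After 2 (process(B)): A:[] B:[]
After 3 (process(B)): A:[] B:[]
After 4 (send(from=B, to=A, msg='ping')): A:[ping] B:[]
After 5 (process(B)): A:[ping] B:[]
After 6 (send(from=A, to=B, msg='hello')): A:[ping] B:[hello]
After 7 (process(B)): A:[ping] B:[]
After 8 (send(from=A, to=B, msg='req')): A:[ping] B:[req]
After 9 (send(from=B, to=A, msg='final')): A:[ping,final] B:[req]
After 10 (process(A)): A:[final] B:[req]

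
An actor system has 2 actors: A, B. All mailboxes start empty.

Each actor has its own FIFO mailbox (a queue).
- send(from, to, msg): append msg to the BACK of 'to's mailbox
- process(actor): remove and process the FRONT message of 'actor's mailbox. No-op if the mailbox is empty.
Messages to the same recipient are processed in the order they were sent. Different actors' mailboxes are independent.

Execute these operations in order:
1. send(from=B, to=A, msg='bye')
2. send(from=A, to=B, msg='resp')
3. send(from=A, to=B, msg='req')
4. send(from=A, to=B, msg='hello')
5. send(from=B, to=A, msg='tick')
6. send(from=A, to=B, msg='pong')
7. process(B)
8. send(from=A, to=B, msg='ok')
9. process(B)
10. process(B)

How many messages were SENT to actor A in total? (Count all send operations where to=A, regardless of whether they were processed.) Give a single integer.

Answer: 2

Derivation:
After 1 (send(from=B, to=A, msg='bye')): A:[bye] B:[]
After 2 (send(from=A, to=B, msg='resp')): A:[bye] B:[resp]
After 3 (send(from=A, to=B, msg='req')): A:[bye] B:[resp,req]
After 4 (send(from=A, to=B, msg='hello')): A:[bye] B:[resp,req,hello]
After 5 (send(from=B, to=A, msg='tick')): A:[bye,tick] B:[resp,req,hello]
After 6 (send(from=A, to=B, msg='pong')): A:[bye,tick] B:[resp,req,hello,pong]
After 7 (process(B)): A:[bye,tick] B:[req,hello,pong]
After 8 (send(from=A, to=B, msg='ok')): A:[bye,tick] B:[req,hello,pong,ok]
After 9 (process(B)): A:[bye,tick] B:[hello,pong,ok]
After 10 (process(B)): A:[bye,tick] B:[pong,ok]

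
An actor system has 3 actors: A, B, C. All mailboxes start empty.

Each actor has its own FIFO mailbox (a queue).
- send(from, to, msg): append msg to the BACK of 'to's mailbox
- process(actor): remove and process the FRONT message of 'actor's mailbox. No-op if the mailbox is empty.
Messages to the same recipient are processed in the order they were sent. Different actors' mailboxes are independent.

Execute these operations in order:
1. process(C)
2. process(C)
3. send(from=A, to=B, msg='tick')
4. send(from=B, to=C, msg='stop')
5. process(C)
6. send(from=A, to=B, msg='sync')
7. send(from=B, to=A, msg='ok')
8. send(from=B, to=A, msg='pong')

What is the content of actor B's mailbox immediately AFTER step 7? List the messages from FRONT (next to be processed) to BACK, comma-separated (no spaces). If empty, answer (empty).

After 1 (process(C)): A:[] B:[] C:[]
After 2 (process(C)): A:[] B:[] C:[]
After 3 (send(from=A, to=B, msg='tick')): A:[] B:[tick] C:[]
After 4 (send(from=B, to=C, msg='stop')): A:[] B:[tick] C:[stop]
After 5 (process(C)): A:[] B:[tick] C:[]
After 6 (send(from=A, to=B, msg='sync')): A:[] B:[tick,sync] C:[]
After 7 (send(from=B, to=A, msg='ok')): A:[ok] B:[tick,sync] C:[]

tick,sync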